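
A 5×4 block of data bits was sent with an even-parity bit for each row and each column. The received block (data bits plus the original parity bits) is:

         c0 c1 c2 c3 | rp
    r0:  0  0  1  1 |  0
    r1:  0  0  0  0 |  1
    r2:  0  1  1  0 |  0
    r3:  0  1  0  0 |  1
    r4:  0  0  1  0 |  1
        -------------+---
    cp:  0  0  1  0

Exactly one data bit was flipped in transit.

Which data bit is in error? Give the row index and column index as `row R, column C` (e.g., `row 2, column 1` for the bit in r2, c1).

row 1, column 3

Recompute each row's even parity and compare to rp:
  r0: data parity 0, sent rp 0 → ok
  r1: data parity 0, sent rp 1 → mismatch
  r2: data parity 0, sent rp 0 → ok
  r3: data parity 1, sent rp 1 → ok
  r4: data parity 1, sent rp 1 → ok
Recompute each column's even parity and compare to cp:
  c0: data parity 0, sent cp 0 → ok
  c1: data parity 0, sent cp 0 → ok
  c2: data parity 1, sent cp 1 → ok
  c3: data parity 1, sent cp 0 → mismatch
Exactly one row (r1) and one column (c3) fail → the flipped bit is at their intersection.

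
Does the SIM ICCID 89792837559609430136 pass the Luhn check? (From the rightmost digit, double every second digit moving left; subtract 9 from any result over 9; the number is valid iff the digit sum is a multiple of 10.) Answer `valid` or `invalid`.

invalid

From the right, keep odd positions and double even positions (subtract 9 from any doubled value over 9):
  doubled (positions 2,4,...): 6 0 8 0 9 1 6 4 5 7 → sum 46
  kept (positions 1,3,...): 6 1 3 9 6 5 7 8 9 9 → sum 63
Total = 109.
109 mod 10 = 9, so the number is invalid.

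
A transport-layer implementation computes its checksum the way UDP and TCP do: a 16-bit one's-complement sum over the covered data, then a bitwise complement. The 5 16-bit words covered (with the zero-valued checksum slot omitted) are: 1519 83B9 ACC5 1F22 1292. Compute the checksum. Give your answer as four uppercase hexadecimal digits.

88B3

One's-complement addition (fold any carry out of bit 15 back into bit 0):
  0x1519 + 0x83B9 = 0x098D2
  0x98D2 + 0xACC5 = 0x14597 → wrap carry → 0x4598
  0x4598 + 0x1F22 = 0x064BA
  0x64BA + 0x1292 = 0x0774C
One's-complement sum = 0x774C.
Checksum = ~0x774C & 0xFFFF = 0x88B3.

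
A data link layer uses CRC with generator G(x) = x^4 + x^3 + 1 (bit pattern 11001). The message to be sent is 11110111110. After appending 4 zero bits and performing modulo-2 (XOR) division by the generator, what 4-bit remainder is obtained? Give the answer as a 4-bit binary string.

Append 4 zeros: 111101111100000. Divide by 11001 (XOR where the leading bit is 1):
  pos 0: 11110 XOR 11001 = 00111
  pos 2: 11111 XOR 11001 = 00110
  pos 4: 11011 XOR 11001 = 00010
  pos 7: 10100 XOR 11001 = 01101
  pos 8: 11010 XOR 11001 = 00011
Remainder (last 4 bits) = 1100. This is the CRC / FCS.

1100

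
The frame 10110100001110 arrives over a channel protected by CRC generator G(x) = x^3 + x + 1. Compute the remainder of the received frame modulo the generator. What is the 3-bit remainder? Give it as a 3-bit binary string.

Modulo-2 division of 10110100001110 by 1011:
  pos 0: 1011 XOR 1011 = 0000
  pos 5: 1000 XOR 1011 = 0011
  pos 7: 1101 XOR 1011 = 0110
  pos 8: 1101 XOR 1011 = 0110
  pos 9: 1101 XOR 1011 = 0110
  pos 10: 1100 XOR 1011 = 0111
Remainder = 111 (nonzero — an error is detected).

111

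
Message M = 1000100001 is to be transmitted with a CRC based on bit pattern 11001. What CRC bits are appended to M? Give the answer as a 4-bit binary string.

Append 4 zeros: 10001000010000. Divide by 11001 (XOR where the leading bit is 1):
  pos 0: 10001 XOR 11001 = 01000
  pos 1: 10000 XOR 11001 = 01001
  pos 2: 10010 XOR 11001 = 01011
  pos 3: 10110 XOR 11001 = 01111
  pos 4: 11110 XOR 11001 = 00111
  pos 6: 11110 XOR 11001 = 00111
  pos 8: 11100 XOR 11001 = 00101
Remainder (last 4 bits) = 1010. This is the CRC / FCS.

1010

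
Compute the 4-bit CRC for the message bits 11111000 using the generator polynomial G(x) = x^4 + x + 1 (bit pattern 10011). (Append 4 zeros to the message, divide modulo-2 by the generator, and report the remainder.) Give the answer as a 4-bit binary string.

1101

Append 4 zeros: 111110000000. Divide by 10011 (XOR where the leading bit is 1):
  pos 0: 11111 XOR 10011 = 01100
  pos 1: 11000 XOR 10011 = 01011
  pos 2: 10110 XOR 10011 = 00101
  pos 4: 10100 XOR 10011 = 00111
  pos 6: 11100 XOR 10011 = 01111
  pos 7: 11110 XOR 10011 = 01101
Remainder (last 4 bits) = 1101. This is the CRC / FCS.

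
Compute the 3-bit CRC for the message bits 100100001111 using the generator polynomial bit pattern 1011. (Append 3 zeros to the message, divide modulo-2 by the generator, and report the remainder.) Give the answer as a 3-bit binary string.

000

Append 3 zeros: 100100001111000. Divide by 1011 (XOR where the leading bit is 1):
  pos 0: 1001 XOR 1011 = 0010
  pos 2: 1000 XOR 1011 = 0011
  pos 4: 1100 XOR 1011 = 0111
  pos 5: 1111 XOR 1011 = 0100
  pos 6: 1001 XOR 1011 = 0010
  pos 8: 1011 XOR 1011 = 0000
Remainder (last 3 bits) = 000. This is the CRC / FCS.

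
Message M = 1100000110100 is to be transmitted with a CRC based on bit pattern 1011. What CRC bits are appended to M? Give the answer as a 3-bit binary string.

111

Append 3 zeros: 1100000110100000. Divide by 1011 (XOR where the leading bit is 1):
  pos 0: 1100 XOR 1011 = 0111
  pos 1: 1110 XOR 1011 = 0101
  pos 2: 1010 XOR 1011 = 0001
  pos 5: 1011 XOR 1011 = 0000
  pos 10: 1000 XOR 1011 = 0011
  pos 12: 1100 XOR 1011 = 0111
Remainder (last 3 bits) = 111. This is the CRC / FCS.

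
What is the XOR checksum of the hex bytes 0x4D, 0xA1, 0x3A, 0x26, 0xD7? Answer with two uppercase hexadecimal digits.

27

XOR the bytes together:
  start with 0x4D
  0x4D ⊕ 0xA1 = 0xEC
  0xEC ⊕ 0x3A = 0xD6
  0xD6 ⊕ 0x26 = 0xF0
  0xF0 ⊕ 0xD7 = 0x27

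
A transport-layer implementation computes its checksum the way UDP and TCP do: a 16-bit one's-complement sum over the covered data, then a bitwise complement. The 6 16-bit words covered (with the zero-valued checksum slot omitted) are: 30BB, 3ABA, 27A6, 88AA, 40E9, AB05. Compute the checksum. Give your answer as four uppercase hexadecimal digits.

One's-complement addition (fold any carry out of bit 15 back into bit 0):
  0x30BB + 0x3ABA = 0x06B75
  0x6B75 + 0x27A6 = 0x0931B
  0x931B + 0x88AA = 0x11BC5 → wrap carry → 0x1BC6
  0x1BC6 + 0x40E9 = 0x05CAF
  0x5CAF + 0xAB05 = 0x107B4 → wrap carry → 0x07B5
One's-complement sum = 0x07B5.
Checksum = ~0x07B5 & 0xFFFF = 0xF84A.

F84A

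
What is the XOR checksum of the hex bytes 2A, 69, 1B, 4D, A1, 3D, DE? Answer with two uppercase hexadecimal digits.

57

XOR the bytes together:
  start with 0x2A
  0x2A ⊕ 0x69 = 0x43
  0x43 ⊕ 0x1B = 0x58
  0x58 ⊕ 0x4D = 0x15
  0x15 ⊕ 0xA1 = 0xB4
  0xB4 ⊕ 0x3D = 0x89
  0x89 ⊕ 0xDE = 0x57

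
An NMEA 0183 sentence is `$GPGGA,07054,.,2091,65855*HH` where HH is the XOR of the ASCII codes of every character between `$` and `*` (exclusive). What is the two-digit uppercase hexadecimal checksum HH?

XOR the ASCII codes of the payload characters:
  'G' = 0x47 → acc = 0x47
  'P' = 0x50 → acc = 0x17
  'G' = 0x47 → acc = 0x50
  'G' = 0x47 → acc = 0x17
  'A' = 0x41 → acc = 0x56
  ',' = 0x2C → acc = 0x7A
  '0' = 0x30 → acc = 0x4A
  '7' = 0x37 → acc = 0x7D
  '0' = 0x30 → acc = 0x4D
  '5' = 0x35 → acc = 0x78
  '4' = 0x34 → acc = 0x4C
  ',' = 0x2C → acc = 0x60
  '.' = 0x2E → acc = 0x4E
  ',' = 0x2C → acc = 0x62
  '2' = 0x32 → acc = 0x50
  '0' = 0x30 → acc = 0x60
  '9' = 0x39 → acc = 0x59
  '1' = 0x31 → acc = 0x68
  ',' = 0x2C → acc = 0x44
  '6' = 0x36 → acc = 0x72
  '5' = 0x35 → acc = 0x47
  '8' = 0x38 → acc = 0x7F
  '5' = 0x35 → acc = 0x4A
  '5' = 0x35 → acc = 0x7F
Checksum = 0x7F.

7F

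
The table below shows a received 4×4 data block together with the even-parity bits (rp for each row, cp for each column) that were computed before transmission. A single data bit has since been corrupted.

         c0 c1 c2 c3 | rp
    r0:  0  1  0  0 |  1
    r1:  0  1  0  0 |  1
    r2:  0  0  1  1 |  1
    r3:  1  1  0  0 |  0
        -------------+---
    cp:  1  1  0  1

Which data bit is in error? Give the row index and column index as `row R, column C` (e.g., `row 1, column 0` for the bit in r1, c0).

row 2, column 2

Recompute each row's even parity and compare to rp:
  r0: data parity 1, sent rp 1 → ok
  r1: data parity 1, sent rp 1 → ok
  r2: data parity 0, sent rp 1 → mismatch
  r3: data parity 0, sent rp 0 → ok
Recompute each column's even parity and compare to cp:
  c0: data parity 1, sent cp 1 → ok
  c1: data parity 1, sent cp 1 → ok
  c2: data parity 1, sent cp 0 → mismatch
  c3: data parity 1, sent cp 1 → ok
Exactly one row (r2) and one column (c2) fail → the flipped bit is at their intersection.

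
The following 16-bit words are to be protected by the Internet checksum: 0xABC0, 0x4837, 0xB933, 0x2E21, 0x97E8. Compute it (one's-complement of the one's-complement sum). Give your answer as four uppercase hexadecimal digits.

8CCA

One's-complement addition (fold any carry out of bit 15 back into bit 0):
  0xABC0 + 0x4837 = 0x0F3F7
  0xF3F7 + 0xB933 = 0x1AD2A → wrap carry → 0xAD2B
  0xAD2B + 0x2E21 = 0x0DB4C
  0xDB4C + 0x97E8 = 0x17334 → wrap carry → 0x7335
One's-complement sum = 0x7335.
Checksum = ~0x7335 & 0xFFFF = 0x8CCA.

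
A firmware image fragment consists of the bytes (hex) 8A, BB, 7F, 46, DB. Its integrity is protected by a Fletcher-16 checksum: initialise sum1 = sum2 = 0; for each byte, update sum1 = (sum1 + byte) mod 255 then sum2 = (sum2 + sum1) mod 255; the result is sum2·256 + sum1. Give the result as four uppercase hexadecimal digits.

Running sums (mod 255):
  after byte 0 (8A): sum1=138, sum2=138
  after byte 1 (BB): sum1=70, sum2=208
  after byte 2 (7F): sum1=197, sum2=150
  after byte 3 (46): sum1=12, sum2=162
  after byte 4 (DB): sum1=231, sum2=138
Checksum = sum2·256 + sum1 = 138·256 + 231 = 35559 = 0x8AE7.

8AE7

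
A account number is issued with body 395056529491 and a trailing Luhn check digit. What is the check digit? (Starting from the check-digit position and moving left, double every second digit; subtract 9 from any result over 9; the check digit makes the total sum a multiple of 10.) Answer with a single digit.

8

Partial digits right→left: 1 9 4 9 2 5 6 5 0 5 9 3
Double every second digit counting from the check-digit position (so the 1st, 3rd, 5th, ... of the partial from the right).
  doubled (with −9 where >9): 2 8 4 3 0 9 → sum 26
  kept as-is: 9 9 5 5 5 3 → sum 36
Total = 26 + 36 = 62.
Check digit = (10 − (62 mod 10)) mod 10 = 8.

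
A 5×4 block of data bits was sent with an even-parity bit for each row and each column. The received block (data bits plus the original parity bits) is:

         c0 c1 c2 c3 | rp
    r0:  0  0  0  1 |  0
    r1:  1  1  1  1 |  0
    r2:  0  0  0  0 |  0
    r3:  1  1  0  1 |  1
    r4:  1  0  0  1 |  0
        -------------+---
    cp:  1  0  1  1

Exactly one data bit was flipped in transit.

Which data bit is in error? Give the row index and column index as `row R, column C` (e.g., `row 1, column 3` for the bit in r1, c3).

row 0, column 3

Recompute each row's even parity and compare to rp:
  r0: data parity 1, sent rp 0 → mismatch
  r1: data parity 0, sent rp 0 → ok
  r2: data parity 0, sent rp 0 → ok
  r3: data parity 1, sent rp 1 → ok
  r4: data parity 0, sent rp 0 → ok
Recompute each column's even parity and compare to cp:
  c0: data parity 1, sent cp 1 → ok
  c1: data parity 0, sent cp 0 → ok
  c2: data parity 1, sent cp 1 → ok
  c3: data parity 0, sent cp 1 → mismatch
Exactly one row (r0) and one column (c3) fail → the flipped bit is at their intersection.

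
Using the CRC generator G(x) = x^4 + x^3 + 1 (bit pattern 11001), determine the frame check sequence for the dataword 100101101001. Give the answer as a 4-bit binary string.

0011

Append 4 zeros: 1001011010010000. Divide by 11001 (XOR where the leading bit is 1):
  pos 0: 10010 XOR 11001 = 01011
  pos 1: 10111 XOR 11001 = 01110
  pos 2: 11101 XOR 11001 = 00100
  pos 4: 10001 XOR 11001 = 01000
  pos 5: 10000 XOR 11001 = 01001
  pos 6: 10010 XOR 11001 = 01011
  pos 7: 10111 XOR 11001 = 01110
  pos 8: 11100 XOR 11001 = 00101
  pos 10: 10100 XOR 11001 = 01101
  pos 11: 11010 XOR 11001 = 00011
Remainder (last 4 bits) = 0011. This is the CRC / FCS.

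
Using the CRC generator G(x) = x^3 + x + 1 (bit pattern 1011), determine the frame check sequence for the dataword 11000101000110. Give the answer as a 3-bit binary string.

101

Append 3 zeros: 11000101000110000. Divide by 1011 (XOR where the leading bit is 1):
  pos 0: 1100 XOR 1011 = 0111
  pos 1: 1110 XOR 1011 = 0101
  pos 2: 1011 XOR 1011 = 0000
  pos 7: 1000 XOR 1011 = 0011
  pos 9: 1111 XOR 1011 = 0100
  pos 10: 1000 XOR 1011 = 0011
  pos 12: 1100 XOR 1011 = 0111
  pos 13: 1110 XOR 1011 = 0101
Remainder (last 3 bits) = 101. This is the CRC / FCS.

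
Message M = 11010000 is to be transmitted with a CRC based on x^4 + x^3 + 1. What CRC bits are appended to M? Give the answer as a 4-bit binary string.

Append 4 zeros: 110100000000. Divide by 11001 (XOR where the leading bit is 1):
  pos 0: 11010 XOR 11001 = 00011
  pos 3: 11000 XOR 11001 = 00001
  pos 7: 10000 XOR 11001 = 01001
Remainder (last 4 bits) = 1001. This is the CRC / FCS.

1001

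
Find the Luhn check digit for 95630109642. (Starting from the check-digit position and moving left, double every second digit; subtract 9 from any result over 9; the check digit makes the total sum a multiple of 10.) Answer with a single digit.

Partial digits right→left: 2 4 6 9 0 1 0 3 6 5 9
Double every second digit counting from the check-digit position (so the 1st, 3rd, 5th, ... of the partial from the right).
  doubled (with −9 where >9): 4 3 0 0 3 9 → sum 19
  kept as-is: 4 9 1 3 5 → sum 22
Total = 19 + 22 = 41.
Check digit = (10 − (41 mod 10)) mod 10 = 9.

9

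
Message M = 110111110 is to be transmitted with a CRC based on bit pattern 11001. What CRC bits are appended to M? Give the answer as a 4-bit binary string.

0110

Append 4 zeros: 1101111100000. Divide by 11001 (XOR where the leading bit is 1):
  pos 0: 11011 XOR 11001 = 00010
  pos 3: 10111 XOR 11001 = 01110
  pos 4: 11100 XOR 11001 = 00101
  pos 6: 10100 XOR 11001 = 01101
  pos 7: 11010 XOR 11001 = 00011
Remainder (last 4 bits) = 0110. This is the CRC / FCS.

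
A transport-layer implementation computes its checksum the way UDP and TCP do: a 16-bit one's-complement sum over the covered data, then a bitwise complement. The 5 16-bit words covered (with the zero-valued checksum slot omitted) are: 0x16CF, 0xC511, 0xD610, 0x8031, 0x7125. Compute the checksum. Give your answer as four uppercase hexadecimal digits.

5CB7

One's-complement addition (fold any carry out of bit 15 back into bit 0):
  0x16CF + 0xC511 = 0x0DBE0
  0xDBE0 + 0xD610 = 0x1B1F0 → wrap carry → 0xB1F1
  0xB1F1 + 0x8031 = 0x13222 → wrap carry → 0x3223
  0x3223 + 0x7125 = 0x0A348
One's-complement sum = 0xA348.
Checksum = ~0xA348 & 0xFFFF = 0x5CB7.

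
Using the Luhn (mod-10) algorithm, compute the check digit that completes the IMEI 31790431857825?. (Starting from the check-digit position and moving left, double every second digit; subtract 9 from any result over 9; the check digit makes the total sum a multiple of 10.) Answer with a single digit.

0

Partial digits right→left: 5 2 8 7 5 8 1 3 4 0 9 7 1 3
Double every second digit counting from the check-digit position (so the 1st, 3rd, 5th, ... of the partial from the right).
  doubled (with −9 where >9): 1 7 1 2 8 9 2 → sum 30
  kept as-is: 2 7 8 3 0 7 3 → sum 30
Total = 30 + 30 = 60.
Check digit = (10 − (60 mod 10)) mod 10 = 0.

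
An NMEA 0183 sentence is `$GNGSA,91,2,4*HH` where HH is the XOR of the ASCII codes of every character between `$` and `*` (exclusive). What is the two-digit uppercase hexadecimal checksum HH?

7E

XOR the ASCII codes of the payload characters:
  'G' = 0x47 → acc = 0x47
  'N' = 0x4E → acc = 0x09
  'G' = 0x47 → acc = 0x4E
  'S' = 0x53 → acc = 0x1D
  'A' = 0x41 → acc = 0x5C
  ',' = 0x2C → acc = 0x70
  '9' = 0x39 → acc = 0x49
  '1' = 0x31 → acc = 0x78
  ',' = 0x2C → acc = 0x54
  '2' = 0x32 → acc = 0x66
  ',' = 0x2C → acc = 0x4A
  '4' = 0x34 → acc = 0x7E
Checksum = 0x7E.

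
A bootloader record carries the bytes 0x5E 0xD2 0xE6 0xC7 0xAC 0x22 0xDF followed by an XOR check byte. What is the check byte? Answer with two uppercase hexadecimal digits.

XOR the bytes together:
  start with 0x5E
  0x5E ⊕ 0xD2 = 0x8C
  0x8C ⊕ 0xE6 = 0x6A
  0x6A ⊕ 0xC7 = 0xAD
  0xAD ⊕ 0xAC = 0x01
  0x01 ⊕ 0x22 = 0x23
  0x23 ⊕ 0xDF = 0xFC

FC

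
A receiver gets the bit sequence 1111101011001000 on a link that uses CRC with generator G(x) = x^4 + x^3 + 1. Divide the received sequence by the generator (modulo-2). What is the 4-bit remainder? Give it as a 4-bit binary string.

0000

Modulo-2 division of 1111101011001000 by 11001:
  pos 0: 11111 XOR 11001 = 00110
  pos 2: 11001 XOR 11001 = 00000
  pos 8: 11001 XOR 11001 = 00000
Remainder = 0000 (zero — the frame passes the CRC check).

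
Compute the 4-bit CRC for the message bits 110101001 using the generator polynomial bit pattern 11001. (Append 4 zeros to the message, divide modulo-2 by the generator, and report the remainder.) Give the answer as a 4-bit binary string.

Append 4 zeros: 1101010010000. Divide by 11001 (XOR where the leading bit is 1):
  pos 0: 11010 XOR 11001 = 00011
  pos 3: 11100 XOR 11001 = 00101
  pos 5: 10110 XOR 11001 = 01111
  pos 6: 11110 XOR 11001 = 00111
  pos 8: 11100 XOR 11001 = 00101
Remainder (last 4 bits) = 0101. This is the CRC / FCS.

0101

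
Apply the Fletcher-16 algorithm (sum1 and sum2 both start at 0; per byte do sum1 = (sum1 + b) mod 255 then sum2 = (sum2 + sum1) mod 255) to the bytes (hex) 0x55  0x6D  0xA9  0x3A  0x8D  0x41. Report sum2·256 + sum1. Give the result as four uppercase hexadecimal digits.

Running sums (mod 255):
  after byte 0 (0x55): sum1=85, sum2=85
  after byte 1 (0x6D): sum1=194, sum2=24
  after byte 2 (0xA9): sum1=108, sum2=132
  after byte 3 (0x3A): sum1=166, sum2=43
  after byte 4 (0x8D): sum1=52, sum2=95
  after byte 5 (0x41): sum1=117, sum2=212
Checksum = sum2·256 + sum1 = 212·256 + 117 = 54389 = 0xD475.

D475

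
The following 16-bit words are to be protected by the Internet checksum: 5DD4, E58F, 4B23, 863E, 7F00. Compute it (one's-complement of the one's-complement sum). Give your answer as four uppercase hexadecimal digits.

One's-complement addition (fold any carry out of bit 15 back into bit 0):
  0x5DD4 + 0xE58F = 0x14363 → wrap carry → 0x4364
  0x4364 + 0x4B23 = 0x08E87
  0x8E87 + 0x863E = 0x114C5 → wrap carry → 0x14C6
  0x14C6 + 0x7F00 = 0x093C6
One's-complement sum = 0x93C6.
Checksum = ~0x93C6 & 0xFFFF = 0x6C39.

6C39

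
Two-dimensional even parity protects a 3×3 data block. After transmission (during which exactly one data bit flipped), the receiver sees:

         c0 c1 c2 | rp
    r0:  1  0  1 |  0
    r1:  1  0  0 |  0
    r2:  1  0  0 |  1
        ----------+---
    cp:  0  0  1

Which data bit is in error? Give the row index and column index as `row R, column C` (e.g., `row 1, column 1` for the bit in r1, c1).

Recompute each row's even parity and compare to rp:
  r0: data parity 0, sent rp 0 → ok
  r1: data parity 1, sent rp 0 → mismatch
  r2: data parity 1, sent rp 1 → ok
Recompute each column's even parity and compare to cp:
  c0: data parity 1, sent cp 0 → mismatch
  c1: data parity 0, sent cp 0 → ok
  c2: data parity 1, sent cp 1 → ok
Exactly one row (r1) and one column (c0) fail → the flipped bit is at their intersection.

row 1, column 0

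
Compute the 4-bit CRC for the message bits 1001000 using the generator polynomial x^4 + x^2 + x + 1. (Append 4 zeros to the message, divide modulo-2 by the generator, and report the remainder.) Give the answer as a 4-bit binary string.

Append 4 zeros: 10010000000. Divide by 10111 (XOR where the leading bit is 1):
  pos 0: 10010 XOR 10111 = 00101
  pos 2: 10100 XOR 10111 = 00011
  pos 5: 11000 XOR 10111 = 01111
  pos 6: 11110 XOR 10111 = 01001
Remainder (last 4 bits) = 1001. This is the CRC / FCS.

1001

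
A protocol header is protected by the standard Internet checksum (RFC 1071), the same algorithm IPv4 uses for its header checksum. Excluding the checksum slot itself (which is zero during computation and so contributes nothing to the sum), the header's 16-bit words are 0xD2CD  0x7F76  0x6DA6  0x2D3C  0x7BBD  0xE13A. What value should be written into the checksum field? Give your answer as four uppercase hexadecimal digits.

B5E0

One's-complement addition (fold any carry out of bit 15 back into bit 0):
  0xD2CD + 0x7F76 = 0x15243 → wrap carry → 0x5244
  0x5244 + 0x6DA6 = 0x0BFEA
  0xBFEA + 0x2D3C = 0x0ED26
  0xED26 + 0x7BBD = 0x168E3 → wrap carry → 0x68E4
  0x68E4 + 0xE13A = 0x14A1E → wrap carry → 0x4A1F
One's-complement sum = 0x4A1F.
Checksum = ~0x4A1F & 0xFFFF = 0xB5E0.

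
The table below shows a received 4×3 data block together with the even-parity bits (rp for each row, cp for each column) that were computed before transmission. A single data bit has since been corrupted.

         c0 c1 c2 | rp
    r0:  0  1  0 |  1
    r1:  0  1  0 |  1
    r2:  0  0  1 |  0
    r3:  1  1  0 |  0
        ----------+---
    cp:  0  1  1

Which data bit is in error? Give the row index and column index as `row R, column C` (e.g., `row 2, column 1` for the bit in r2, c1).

Recompute each row's even parity and compare to rp:
  r0: data parity 1, sent rp 1 → ok
  r1: data parity 1, sent rp 1 → ok
  r2: data parity 1, sent rp 0 → mismatch
  r3: data parity 0, sent rp 0 → ok
Recompute each column's even parity and compare to cp:
  c0: data parity 1, sent cp 0 → mismatch
  c1: data parity 1, sent cp 1 → ok
  c2: data parity 1, sent cp 1 → ok
Exactly one row (r2) and one column (c0) fail → the flipped bit is at their intersection.

row 2, column 0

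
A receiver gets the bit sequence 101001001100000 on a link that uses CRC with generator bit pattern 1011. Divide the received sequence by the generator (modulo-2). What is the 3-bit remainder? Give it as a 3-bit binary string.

000

Modulo-2 division of 101001001100000 by 1011:
  pos 0: 1010 XOR 1011 = 0001
  pos 3: 1010 XOR 1011 = 0001
  pos 6: 1011 XOR 1011 = 0000
Remainder = 000 (zero — the frame passes the CRC check).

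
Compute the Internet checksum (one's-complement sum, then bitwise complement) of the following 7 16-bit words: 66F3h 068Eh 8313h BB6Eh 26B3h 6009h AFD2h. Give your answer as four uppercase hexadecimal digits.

One's-complement addition (fold any carry out of bit 15 back into bit 0):
  0x66F3 + 0x068E = 0x06D81
  0x6D81 + 0x8313 = 0x0F094
  0xF094 + 0xBB6E = 0x1AC02 → wrap carry → 0xAC03
  0xAC03 + 0x26B3 = 0x0D2B6
  0xD2B6 + 0x6009 = 0x132BF → wrap carry → 0x32C0
  0x32C0 + 0xAFD2 = 0x0E292
One's-complement sum = 0xE292.
Checksum = ~0xE292 & 0xFFFF = 0x1D6D.

1D6D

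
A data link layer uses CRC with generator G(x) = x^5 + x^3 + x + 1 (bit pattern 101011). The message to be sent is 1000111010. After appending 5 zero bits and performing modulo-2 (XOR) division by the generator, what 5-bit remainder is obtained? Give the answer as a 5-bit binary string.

00010

Append 5 zeros: 100011101000000. Divide by 101011 (XOR where the leading bit is 1):
  pos 0: 100011 XOR 101011 = 001000
  pos 2: 100010 XOR 101011 = 001001
  pos 4: 100110 XOR 101011 = 001101
  pos 6: 110100 XOR 101011 = 011111
  pos 7: 111110 XOR 101011 = 010101
  pos 8: 101010 XOR 101011 = 000001
Remainder (last 5 bits) = 00010. This is the CRC / FCS.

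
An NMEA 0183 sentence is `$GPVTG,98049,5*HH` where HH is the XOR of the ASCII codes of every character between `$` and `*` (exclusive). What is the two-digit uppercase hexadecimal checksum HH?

XOR the ASCII codes of the payload characters:
  'G' = 0x47 → acc = 0x47
  'P' = 0x50 → acc = 0x17
  'V' = 0x56 → acc = 0x41
  'T' = 0x54 → acc = 0x15
  'G' = 0x47 → acc = 0x52
  ',' = 0x2C → acc = 0x7E
  '9' = 0x39 → acc = 0x47
  '8' = 0x38 → acc = 0x7F
  '0' = 0x30 → acc = 0x4F
  '4' = 0x34 → acc = 0x7B
  '9' = 0x39 → acc = 0x42
  ',' = 0x2C → acc = 0x6E
  '5' = 0x35 → acc = 0x5B
Checksum = 0x5B.

5B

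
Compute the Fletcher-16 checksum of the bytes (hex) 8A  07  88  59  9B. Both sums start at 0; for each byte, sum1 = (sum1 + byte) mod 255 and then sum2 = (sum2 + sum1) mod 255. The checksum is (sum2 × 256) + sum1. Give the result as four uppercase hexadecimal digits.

B80F

Running sums (mod 255):
  after byte 0 (8A): sum1=138, sum2=138
  after byte 1 (07): sum1=145, sum2=28
  after byte 2 (88): sum1=26, sum2=54
  after byte 3 (59): sum1=115, sum2=169
  after byte 4 (9B): sum1=15, sum2=184
Checksum = sum2·256 + sum1 = 184·256 + 15 = 47119 = 0xB80F.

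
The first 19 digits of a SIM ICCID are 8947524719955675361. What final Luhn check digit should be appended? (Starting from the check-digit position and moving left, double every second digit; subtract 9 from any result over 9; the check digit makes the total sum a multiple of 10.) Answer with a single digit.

5

Partial digits right→left: 1 6 3 5 7 6 5 5 9 9 1 7 4 2 5 7 4 9 8
Double every second digit counting from the check-digit position (so the 1st, 3rd, 5th, ... of the partial from the right).
  doubled (with −9 where >9): 2 6 5 1 9 2 8 1 8 7 → sum 49
  kept as-is: 6 5 6 5 9 7 2 7 9 → sum 56
Total = 49 + 56 = 105.
Check digit = (10 − (105 mod 10)) mod 10 = 5.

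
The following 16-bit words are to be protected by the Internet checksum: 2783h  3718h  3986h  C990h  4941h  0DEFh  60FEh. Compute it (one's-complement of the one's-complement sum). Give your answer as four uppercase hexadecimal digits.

One's-complement addition (fold any carry out of bit 15 back into bit 0):
  0x2783 + 0x3718 = 0x05E9B
  0x5E9B + 0x3986 = 0x09821
  0x9821 + 0xC990 = 0x161B1 → wrap carry → 0x61B2
  0x61B2 + 0x4941 = 0x0AAF3
  0xAAF3 + 0x0DEF = 0x0B8E2
  0xB8E2 + 0x60FE = 0x119E0 → wrap carry → 0x19E1
One's-complement sum = 0x19E1.
Checksum = ~0x19E1 & 0xFFFF = 0xE61E.

E61E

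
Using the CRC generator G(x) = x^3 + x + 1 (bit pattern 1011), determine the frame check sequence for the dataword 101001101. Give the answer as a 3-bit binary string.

Append 3 zeros: 101001101000. Divide by 1011 (XOR where the leading bit is 1):
  pos 0: 1010 XOR 1011 = 0001
  pos 3: 1011 XOR 1011 = 0000
  pos 8: 1000 XOR 1011 = 0011
Remainder (last 3 bits) = 011. This is the CRC / FCS.

011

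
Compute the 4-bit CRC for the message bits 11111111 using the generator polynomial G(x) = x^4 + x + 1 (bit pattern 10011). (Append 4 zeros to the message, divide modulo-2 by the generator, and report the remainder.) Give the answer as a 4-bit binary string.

0100

Append 4 zeros: 111111110000. Divide by 10011 (XOR where the leading bit is 1):
  pos 0: 11111 XOR 10011 = 01100
  pos 1: 11001 XOR 10011 = 01010
  pos 2: 10101 XOR 10011 = 00110
  pos 4: 11010 XOR 10011 = 01001
  pos 5: 10010 XOR 10011 = 00001
Remainder (last 4 bits) = 0100. This is the CRC / FCS.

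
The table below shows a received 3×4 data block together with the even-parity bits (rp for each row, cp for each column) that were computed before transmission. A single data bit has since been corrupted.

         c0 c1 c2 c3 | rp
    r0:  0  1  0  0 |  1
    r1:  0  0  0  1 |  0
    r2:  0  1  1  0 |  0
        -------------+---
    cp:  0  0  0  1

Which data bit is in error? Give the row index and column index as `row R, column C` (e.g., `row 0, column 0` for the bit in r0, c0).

row 1, column 2

Recompute each row's even parity and compare to rp:
  r0: data parity 1, sent rp 1 → ok
  r1: data parity 1, sent rp 0 → mismatch
  r2: data parity 0, sent rp 0 → ok
Recompute each column's even parity and compare to cp:
  c0: data parity 0, sent cp 0 → ok
  c1: data parity 0, sent cp 0 → ok
  c2: data parity 1, sent cp 0 → mismatch
  c3: data parity 1, sent cp 1 → ok
Exactly one row (r1) and one column (c2) fail → the flipped bit is at their intersection.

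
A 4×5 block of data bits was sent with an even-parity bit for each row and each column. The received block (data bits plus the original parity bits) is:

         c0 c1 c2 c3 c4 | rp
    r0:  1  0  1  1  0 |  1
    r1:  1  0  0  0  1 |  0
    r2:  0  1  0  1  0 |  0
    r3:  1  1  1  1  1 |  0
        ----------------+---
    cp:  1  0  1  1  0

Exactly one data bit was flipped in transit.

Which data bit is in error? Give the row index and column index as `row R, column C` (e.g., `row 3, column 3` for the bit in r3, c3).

Recompute each row's even parity and compare to rp:
  r0: data parity 1, sent rp 1 → ok
  r1: data parity 0, sent rp 0 → ok
  r2: data parity 0, sent rp 0 → ok
  r3: data parity 1, sent rp 0 → mismatch
Recompute each column's even parity and compare to cp:
  c0: data parity 1, sent cp 1 → ok
  c1: data parity 0, sent cp 0 → ok
  c2: data parity 0, sent cp 1 → mismatch
  c3: data parity 1, sent cp 1 → ok
  c4: data parity 0, sent cp 0 → ok
Exactly one row (r3) and one column (c2) fail → the flipped bit is at their intersection.

row 3, column 2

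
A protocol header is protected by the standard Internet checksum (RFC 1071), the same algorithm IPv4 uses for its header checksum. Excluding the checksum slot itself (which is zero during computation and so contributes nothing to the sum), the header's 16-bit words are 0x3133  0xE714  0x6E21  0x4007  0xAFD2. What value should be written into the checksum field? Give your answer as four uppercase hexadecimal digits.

One's-complement addition (fold any carry out of bit 15 back into bit 0):
  0x3133 + 0xE714 = 0x11847 → wrap carry → 0x1848
  0x1848 + 0x6E21 = 0x08669
  0x8669 + 0x4007 = 0x0C670
  0xC670 + 0xAFD2 = 0x17642 → wrap carry → 0x7643
One's-complement sum = 0x7643.
Checksum = ~0x7643 & 0xFFFF = 0x89BC.

89BC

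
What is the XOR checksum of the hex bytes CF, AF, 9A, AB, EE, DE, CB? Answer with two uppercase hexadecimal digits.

XOR the bytes together:
  start with 0xCF
  0xCF ⊕ 0xAF = 0x60
  0x60 ⊕ 0x9A = 0xFA
  0xFA ⊕ 0xAB = 0x51
  0x51 ⊕ 0xEE = 0xBF
  0xBF ⊕ 0xDE = 0x61
  0x61 ⊕ 0xCB = 0xAA

AA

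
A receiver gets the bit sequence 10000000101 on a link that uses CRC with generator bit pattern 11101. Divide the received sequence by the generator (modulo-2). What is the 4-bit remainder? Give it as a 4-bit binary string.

1101

Modulo-2 division of 10000000101 by 11101:
  pos 0: 10000 XOR 11101 = 01101
  pos 1: 11010 XOR 11101 = 00111
  pos 3: 11100 XOR 11101 = 00001
Remainder = 1101 (nonzero — an error is detected).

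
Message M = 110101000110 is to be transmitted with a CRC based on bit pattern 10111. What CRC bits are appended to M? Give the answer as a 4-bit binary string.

0000

Append 4 zeros: 1101010001100000. Divide by 10111 (XOR where the leading bit is 1):
  pos 0: 11010 XOR 10111 = 01101
  pos 1: 11011 XOR 10111 = 01100
  pos 2: 11000 XOR 10111 = 01111
  pos 3: 11110 XOR 10111 = 01001
  pos 4: 10010 XOR 10111 = 00101
  pos 6: 10111 XOR 10111 = 00000
Remainder (last 4 bits) = 0000. This is the CRC / FCS.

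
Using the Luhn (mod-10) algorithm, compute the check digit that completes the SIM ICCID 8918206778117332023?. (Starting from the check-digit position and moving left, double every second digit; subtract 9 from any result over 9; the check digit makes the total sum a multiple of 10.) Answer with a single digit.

Partial digits right→left: 3 2 0 2 3 3 7 1 1 8 7 7 6 0 2 8 1 9 8
Double every second digit counting from the check-digit position (so the 1st, 3rd, 5th, ... of the partial from the right).
  doubled (with −9 where >9): 6 0 6 5 2 5 3 4 2 7 → sum 40
  kept as-is: 2 2 3 1 8 7 0 8 9 → sum 40
Total = 40 + 40 = 80.
Check digit = (10 − (80 mod 10)) mod 10 = 0.

0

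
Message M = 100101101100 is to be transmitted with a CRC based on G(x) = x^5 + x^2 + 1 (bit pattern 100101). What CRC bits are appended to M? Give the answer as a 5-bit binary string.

01000

Append 5 zeros: 10010110110000000. Divide by 100101 (XOR where the leading bit is 1):
  pos 0: 100101 XOR 100101 = 000000
  pos 6: 101100 XOR 100101 = 001001
  pos 8: 100100 XOR 100101 = 000001
Remainder (last 5 bits) = 01000. This is the CRC / FCS.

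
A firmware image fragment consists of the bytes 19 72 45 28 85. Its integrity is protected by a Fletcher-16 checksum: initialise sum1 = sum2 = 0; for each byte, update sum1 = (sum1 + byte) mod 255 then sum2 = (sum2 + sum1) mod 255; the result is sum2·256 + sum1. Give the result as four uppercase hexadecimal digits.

Running sums (mod 255):
  after byte 0 (19): sum1=19, sum2=19
  after byte 1 (72): sum1=91, sum2=110
  after byte 2 (45): sum1=136, sum2=246
  after byte 3 (28): sum1=164, sum2=155
  after byte 4 (85): sum1=249, sum2=149
Checksum = sum2·256 + sum1 = 149·256 + 249 = 38393 = 0x95F9.

95F9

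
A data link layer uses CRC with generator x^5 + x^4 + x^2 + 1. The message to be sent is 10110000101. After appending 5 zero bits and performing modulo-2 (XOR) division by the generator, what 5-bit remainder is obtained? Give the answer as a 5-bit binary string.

Append 5 zeros: 1011000010100000. Divide by 110101 (XOR where the leading bit is 1):
  pos 0: 101100 XOR 110101 = 011001
  pos 1: 110010 XOR 110101 = 000111
  pos 4: 111010 XOR 110101 = 001111
  pos 6: 111110 XOR 110101 = 001011
  pos 8: 101100 XOR 110101 = 011001
  pos 9: 110010 XOR 110101 = 000111
Remainder (last 5 bits) = 01110. This is the CRC / FCS.

01110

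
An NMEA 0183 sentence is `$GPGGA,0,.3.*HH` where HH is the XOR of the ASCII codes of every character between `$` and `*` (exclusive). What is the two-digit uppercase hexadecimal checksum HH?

XOR the ASCII codes of the payload characters:
  'G' = 0x47 → acc = 0x47
  'P' = 0x50 → acc = 0x17
  'G' = 0x47 → acc = 0x50
  'G' = 0x47 → acc = 0x17
  'A' = 0x41 → acc = 0x56
  ',' = 0x2C → acc = 0x7A
  '0' = 0x30 → acc = 0x4A
  ',' = 0x2C → acc = 0x66
  '.' = 0x2E → acc = 0x48
  '3' = 0x33 → acc = 0x7B
  '.' = 0x2E → acc = 0x55
Checksum = 0x55.

55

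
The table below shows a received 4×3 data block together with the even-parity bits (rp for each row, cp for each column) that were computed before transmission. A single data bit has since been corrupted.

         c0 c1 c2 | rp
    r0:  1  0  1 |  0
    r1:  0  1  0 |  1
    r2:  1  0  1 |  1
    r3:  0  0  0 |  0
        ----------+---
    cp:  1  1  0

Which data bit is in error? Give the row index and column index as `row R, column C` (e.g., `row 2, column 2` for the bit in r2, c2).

Recompute each row's even parity and compare to rp:
  r0: data parity 0, sent rp 0 → ok
  r1: data parity 1, sent rp 1 → ok
  r2: data parity 0, sent rp 1 → mismatch
  r3: data parity 0, sent rp 0 → ok
Recompute each column's even parity and compare to cp:
  c0: data parity 0, sent cp 1 → mismatch
  c1: data parity 1, sent cp 1 → ok
  c2: data parity 0, sent cp 0 → ok
Exactly one row (r2) and one column (c0) fail → the flipped bit is at their intersection.

row 2, column 0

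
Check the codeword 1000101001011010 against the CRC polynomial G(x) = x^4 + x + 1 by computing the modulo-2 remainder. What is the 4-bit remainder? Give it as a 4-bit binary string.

0000

Modulo-2 division of 1000101001011010 by 10011:
  pos 0: 10001 XOR 10011 = 00010
  pos 3: 10010 XOR 10011 = 00001
  pos 7: 10101 XOR 10011 = 00110
  pos 9: 11010 XOR 10011 = 01001
  pos 10: 10011 XOR 10011 = 00000
Remainder = 0000 (zero — the frame passes the CRC check).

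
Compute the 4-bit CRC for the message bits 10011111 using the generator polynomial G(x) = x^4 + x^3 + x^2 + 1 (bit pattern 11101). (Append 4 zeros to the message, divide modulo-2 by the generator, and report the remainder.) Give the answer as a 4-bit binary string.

1010

Append 4 zeros: 100111110000. Divide by 11101 (XOR where the leading bit is 1):
  pos 0: 10011 XOR 11101 = 01110
  pos 1: 11101 XOR 11101 = 00000
  pos 6: 11000 XOR 11101 = 00101
Remainder (last 4 bits) = 1010. This is the CRC / FCS.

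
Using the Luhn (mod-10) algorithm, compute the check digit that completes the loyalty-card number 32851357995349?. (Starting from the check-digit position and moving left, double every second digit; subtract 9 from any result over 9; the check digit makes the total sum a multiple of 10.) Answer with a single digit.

5

Partial digits right→left: 9 4 3 5 9 9 7 5 3 1 5 8 2 3
Double every second digit counting from the check-digit position (so the 1st, 3rd, 5th, ... of the partial from the right).
  doubled (with −9 where >9): 9 6 9 5 6 1 4 → sum 40
  kept as-is: 4 5 9 5 1 8 3 → sum 35
Total = 40 + 35 = 75.
Check digit = (10 − (75 mod 10)) mod 10 = 5.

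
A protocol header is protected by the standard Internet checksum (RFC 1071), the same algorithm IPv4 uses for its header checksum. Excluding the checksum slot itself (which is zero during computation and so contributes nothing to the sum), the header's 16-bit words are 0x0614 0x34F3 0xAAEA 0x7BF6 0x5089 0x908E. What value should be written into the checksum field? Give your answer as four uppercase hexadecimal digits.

One's-complement addition (fold any carry out of bit 15 back into bit 0):
  0x0614 + 0x34F3 = 0x03B07
  0x3B07 + 0xAAEA = 0x0E5F1
  0xE5F1 + 0x7BF6 = 0x161E7 → wrap carry → 0x61E8
  0x61E8 + 0x5089 = 0x0B271
  0xB271 + 0x908E = 0x142FF → wrap carry → 0x4300
One's-complement sum = 0x4300.
Checksum = ~0x4300 & 0xFFFF = 0xBCFF.

BCFF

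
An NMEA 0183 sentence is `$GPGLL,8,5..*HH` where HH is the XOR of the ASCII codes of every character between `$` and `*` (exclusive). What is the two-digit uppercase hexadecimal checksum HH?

XOR the ASCII codes of the payload characters:
  'G' = 0x47 → acc = 0x47
  'P' = 0x50 → acc = 0x17
  'G' = 0x47 → acc = 0x50
  'L' = 0x4C → acc = 0x1C
  'L' = 0x4C → acc = 0x50
  ',' = 0x2C → acc = 0x7C
  '8' = 0x38 → acc = 0x44
  ',' = 0x2C → acc = 0x68
  '5' = 0x35 → acc = 0x5D
  '.' = 0x2E → acc = 0x73
  '.' = 0x2E → acc = 0x5D
Checksum = 0x5D.

5D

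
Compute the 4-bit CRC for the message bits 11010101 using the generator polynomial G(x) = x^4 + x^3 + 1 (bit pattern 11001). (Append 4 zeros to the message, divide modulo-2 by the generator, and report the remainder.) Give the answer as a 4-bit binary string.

1111

Append 4 zeros: 110101010000. Divide by 11001 (XOR where the leading bit is 1):
  pos 0: 11010 XOR 11001 = 00011
  pos 3: 11101 XOR 11001 = 00100
  pos 5: 10000 XOR 11001 = 01001
  pos 6: 10010 XOR 11001 = 01011
  pos 7: 10110 XOR 11001 = 01111
Remainder (last 4 bits) = 1111. This is the CRC / FCS.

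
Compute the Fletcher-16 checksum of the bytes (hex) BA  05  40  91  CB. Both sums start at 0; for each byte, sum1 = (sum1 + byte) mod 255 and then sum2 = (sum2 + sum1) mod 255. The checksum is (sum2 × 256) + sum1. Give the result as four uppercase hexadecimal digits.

695D

Running sums (mod 255):
  after byte 0 (BA): sum1=186, sum2=186
  after byte 1 (05): sum1=191, sum2=122
  after byte 2 (40): sum1=0, sum2=122
  after byte 3 (91): sum1=145, sum2=12
  after byte 4 (CB): sum1=93, sum2=105
Checksum = sum2·256 + sum1 = 105·256 + 93 = 26973 = 0x695D.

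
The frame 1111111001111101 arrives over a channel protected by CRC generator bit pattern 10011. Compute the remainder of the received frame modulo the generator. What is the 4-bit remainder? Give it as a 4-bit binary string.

Modulo-2 division of 1111111001111101 by 10011:
  pos 0: 11111 XOR 10011 = 01100
  pos 1: 11001 XOR 10011 = 01010
  pos 2: 10101 XOR 10011 = 00110
  pos 4: 11000 XOR 10011 = 01011
  pos 5: 10111 XOR 10011 = 00100
  pos 7: 10011 XOR 10011 = 00000
Remainder = 1101 (nonzero — an error is detected).

1101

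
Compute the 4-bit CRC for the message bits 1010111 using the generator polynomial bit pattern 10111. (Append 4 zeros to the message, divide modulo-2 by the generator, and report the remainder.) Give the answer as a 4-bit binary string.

1000

Append 4 zeros: 10101110000. Divide by 10111 (XOR where the leading bit is 1):
  pos 0: 10101 XOR 10111 = 00010
  pos 3: 10110 XOR 10111 = 00001
Remainder (last 4 bits) = 1000. This is the CRC / FCS.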